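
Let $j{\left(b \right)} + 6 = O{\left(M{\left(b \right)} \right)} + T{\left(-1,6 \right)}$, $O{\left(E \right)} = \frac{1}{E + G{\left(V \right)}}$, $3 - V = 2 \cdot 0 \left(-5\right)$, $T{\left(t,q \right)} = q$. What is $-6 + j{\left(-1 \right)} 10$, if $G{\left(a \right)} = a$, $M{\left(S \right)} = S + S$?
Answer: $4$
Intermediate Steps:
$M{\left(S \right)} = 2 S$
$V = 3$ ($V = 3 - 2 \cdot 0 \left(-5\right) = 3 - 0 \left(-5\right) = 3 - 0 = 3 + 0 = 3$)
$O{\left(E \right)} = \frac{1}{3 + E}$ ($O{\left(E \right)} = \frac{1}{E + 3} = \frac{1}{3 + E}$)
$j{\left(b \right)} = \frac{1}{3 + 2 b}$ ($j{\left(b \right)} = -6 + \left(\frac{1}{3 + 2 b} + 6\right) = -6 + \left(6 + \frac{1}{3 + 2 b}\right) = \frac{1}{3 + 2 b}$)
$-6 + j{\left(-1 \right)} 10 = -6 + \frac{1}{3 + 2 \left(-1\right)} 10 = -6 + \frac{1}{3 - 2} \cdot 10 = -6 + 1^{-1} \cdot 10 = -6 + 1 \cdot 10 = -6 + 10 = 4$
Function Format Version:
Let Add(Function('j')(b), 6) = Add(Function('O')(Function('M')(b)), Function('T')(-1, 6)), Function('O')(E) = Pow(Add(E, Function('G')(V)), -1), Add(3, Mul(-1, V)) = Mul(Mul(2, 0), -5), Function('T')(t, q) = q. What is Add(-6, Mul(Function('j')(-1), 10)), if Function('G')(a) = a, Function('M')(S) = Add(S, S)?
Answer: 4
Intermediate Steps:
Function('M')(S) = Mul(2, S)
V = 3 (V = Add(3, Mul(-1, Mul(Mul(2, 0), -5))) = Add(3, Mul(-1, Mul(0, -5))) = Add(3, Mul(-1, 0)) = Add(3, 0) = 3)
Function('O')(E) = Pow(Add(3, E), -1) (Function('O')(E) = Pow(Add(E, 3), -1) = Pow(Add(3, E), -1))
Function('j')(b) = Pow(Add(3, Mul(2, b)), -1) (Function('j')(b) = Add(-6, Add(Pow(Add(3, Mul(2, b)), -1), 6)) = Add(-6, Add(6, Pow(Add(3, Mul(2, b)), -1))) = Pow(Add(3, Mul(2, b)), -1))
Add(-6, Mul(Function('j')(-1), 10)) = Add(-6, Mul(Pow(Add(3, Mul(2, -1)), -1), 10)) = Add(-6, Mul(Pow(Add(3, -2), -1), 10)) = Add(-6, Mul(Pow(1, -1), 10)) = Add(-6, Mul(1, 10)) = Add(-6, 10) = 4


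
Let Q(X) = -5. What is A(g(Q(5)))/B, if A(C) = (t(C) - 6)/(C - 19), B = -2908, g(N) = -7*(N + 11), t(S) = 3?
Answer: -3/177388 ≈ -1.6912e-5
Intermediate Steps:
g(N) = -77 - 7*N (g(N) = -7*(11 + N) = -77 - 7*N)
A(C) = -3/(-19 + C) (A(C) = (3 - 6)/(C - 19) = -3/(-19 + C))
A(g(Q(5)))/B = -3/(-19 + (-77 - 7*(-5)))/(-2908) = -3/(-19 + (-77 + 35))*(-1/2908) = -3/(-19 - 42)*(-1/2908) = -3/(-61)*(-1/2908) = -3*(-1/61)*(-1/2908) = (3/61)*(-1/2908) = -3/177388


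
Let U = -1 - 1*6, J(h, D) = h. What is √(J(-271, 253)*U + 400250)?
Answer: 3*√44683 ≈ 634.15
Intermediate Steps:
U = -7 (U = -1 - 6 = -7)
√(J(-271, 253)*U + 400250) = √(-271*(-7) + 400250) = √(1897 + 400250) = √402147 = 3*√44683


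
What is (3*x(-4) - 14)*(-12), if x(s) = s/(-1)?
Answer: 24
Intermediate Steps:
x(s) = -s (x(s) = s*(-1) = -s)
(3*x(-4) - 14)*(-12) = (3*(-1*(-4)) - 14)*(-12) = (3*4 - 14)*(-12) = (12 - 14)*(-12) = -2*(-12) = 24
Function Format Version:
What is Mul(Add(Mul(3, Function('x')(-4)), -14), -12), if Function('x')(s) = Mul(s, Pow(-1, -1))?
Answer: 24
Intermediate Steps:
Function('x')(s) = Mul(-1, s) (Function('x')(s) = Mul(s, -1) = Mul(-1, s))
Mul(Add(Mul(3, Function('x')(-4)), -14), -12) = Mul(Add(Mul(3, Mul(-1, -4)), -14), -12) = Mul(Add(Mul(3, 4), -14), -12) = Mul(Add(12, -14), -12) = Mul(-2, -12) = 24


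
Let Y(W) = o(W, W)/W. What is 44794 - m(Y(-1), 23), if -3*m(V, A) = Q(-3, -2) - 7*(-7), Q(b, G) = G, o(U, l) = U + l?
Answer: 134429/3 ≈ 44810.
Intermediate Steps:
Y(W) = 2 (Y(W) = (W + W)/W = (2*W)/W = 2)
m(V, A) = -47/3 (m(V, A) = -(-2 - 7*(-7))/3 = -(-2 + 49)/3 = -1/3*47 = -47/3)
44794 - m(Y(-1), 23) = 44794 - 1*(-47/3) = 44794 + 47/3 = 134429/3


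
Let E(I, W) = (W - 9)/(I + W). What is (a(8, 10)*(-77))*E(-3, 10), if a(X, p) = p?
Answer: -110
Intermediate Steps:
E(I, W) = (-9 + W)/(I + W)
(a(8, 10)*(-77))*E(-3, 10) = (10*(-77))*((-9 + 10)/(-3 + 10)) = -770/7 = -110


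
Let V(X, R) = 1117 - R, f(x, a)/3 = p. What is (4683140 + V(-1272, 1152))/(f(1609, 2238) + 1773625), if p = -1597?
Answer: 4683105/1768834 ≈ 2.6476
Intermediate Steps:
f(x, a) = -4791 (f(x, a) = 3*(-1597) = -4791)
(4683140 + V(-1272, 1152))/(f(1609, 2238) + 1773625) = (4683140 + (1117 - 1*1152))/(-4791 + 1773625) = (4683140 + (1117 - 1152))/1768834 = (4683140 - 35)*(1/1768834) = 4683105*(1/1768834) = 4683105/1768834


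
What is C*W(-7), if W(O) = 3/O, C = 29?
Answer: -87/7 ≈ -12.429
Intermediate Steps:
C*W(-7) = 29*(3/(-7)) = 29*(3*(-⅐)) = 29*(-3/7) = -87/7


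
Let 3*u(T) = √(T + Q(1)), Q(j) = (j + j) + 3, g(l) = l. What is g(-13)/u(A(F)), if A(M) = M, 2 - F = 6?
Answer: -39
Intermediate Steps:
F = -4 (F = 2 - 1*6 = 2 - 6 = -4)
Q(j) = 3 + 2*j (Q(j) = 2*j + 3 = 3 + 2*j)
u(T) = √(5 + T)/3 (u(T) = √(T + (3 + 2*1))/3 = √(T + (3 + 2))/3 = √(T + 5)/3 = √(5 + T)/3)
g(-13)/u(A(F)) = -13*3/√(5 - 4) = -13/(√1/3) = -13/((⅓)*1) = -13/⅓ = -13*3 = -39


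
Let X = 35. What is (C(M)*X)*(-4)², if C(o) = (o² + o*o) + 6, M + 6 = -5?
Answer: 138880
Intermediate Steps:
M = -11 (M = -6 - 5 = -11)
C(o) = 6 + 2*o² (C(o) = (o² + o²) + 6 = 2*o² + 6 = 6 + 2*o²)
(C(M)*X)*(-4)² = ((6 + 2*(-11)²)*35)*(-4)² = ((6 + 2*121)*35)*16 = ((6 + 242)*35)*16 = (248*35)*16 = 8680*16 = 138880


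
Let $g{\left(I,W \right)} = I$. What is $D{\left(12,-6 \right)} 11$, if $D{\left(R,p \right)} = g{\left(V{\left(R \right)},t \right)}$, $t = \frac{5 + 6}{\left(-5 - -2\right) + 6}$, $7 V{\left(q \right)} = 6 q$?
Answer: $\frac{792}{7} \approx 113.14$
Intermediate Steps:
$V{\left(q \right)} = \frac{6 q}{7}$
$t = \frac{11}{3}$ ($t = \frac{11}{\left(-5 + 2\right) + 6} = \frac{11}{-3 + 6} = \frac{11}{3} \approx 3.6667$)
$D{\left(R,p \right)} = \frac{6 R}{7}$
$D{\left(12,-6 \right)} 11 = \frac{6}{7} \cdot 12 \cdot 11 = \frac{72}{7} \cdot 11 = \frac{792}{7}$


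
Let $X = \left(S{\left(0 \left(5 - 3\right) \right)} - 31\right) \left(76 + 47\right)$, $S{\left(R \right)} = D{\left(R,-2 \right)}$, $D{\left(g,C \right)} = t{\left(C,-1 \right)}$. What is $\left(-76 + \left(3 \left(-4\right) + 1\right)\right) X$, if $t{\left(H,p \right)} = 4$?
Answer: $288927$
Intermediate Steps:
$D{\left(g,C \right)} = 4$
$S{\left(R \right)} = 4$
$X = -3321$ ($X = \left(4 - 31\right) \left(76 + 47\right) = \left(-27\right) 123 = -3321$)
$\left(-76 + \left(3 \left(-4\right) + 1\right)\right) X = \left(-76 + \left(3 \left(-4\right) + 1\right)\right) \left(-3321\right) = \left(-76 + \left(-12 + 1\right)\right) \left(-3321\right) = \left(-76 - 11\right) \left(-3321\right) = \left(-87\right) \left(-3321\right) = 288927$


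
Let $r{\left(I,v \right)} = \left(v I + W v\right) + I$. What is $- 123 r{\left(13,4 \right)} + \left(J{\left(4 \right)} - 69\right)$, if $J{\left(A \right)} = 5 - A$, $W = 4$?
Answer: $-10031$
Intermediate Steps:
$r{\left(I,v \right)} = I + 4 v + I v$ ($r{\left(I,v \right)} = \left(v I + 4 v\right) + I = \left(I v + 4 v\right) + I = \left(4 v + I v\right) + I = I + 4 v + I v$)
$- 123 r{\left(13,4 \right)} + \left(J{\left(4 \right)} - 69\right) = - 123 \left(13 + 4 \cdot 4 + 13 \cdot 4\right) + \left(\left(5 - 4\right) - 69\right) = - 123 \left(13 + 16 + 52\right) + \left(\left(5 - 4\right) - 69\right) = \left(-123\right) 81 + \left(1 - 69\right) = -9963 - 68 = -10031$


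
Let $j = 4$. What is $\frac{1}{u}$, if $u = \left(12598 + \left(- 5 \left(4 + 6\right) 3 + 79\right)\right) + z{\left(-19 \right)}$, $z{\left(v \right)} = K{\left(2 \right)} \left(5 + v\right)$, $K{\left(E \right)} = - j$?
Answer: $\frac{1}{12583} \approx 7.9472 \cdot 10^{-5}$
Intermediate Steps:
$K{\left(E \right)} = -4$ ($K{\left(E \right)} = \left(-1\right) 4 = -4$)
$z{\left(v \right)} = -20 - 4 v$ ($z{\left(v \right)} = - 4 \left(5 + v\right) = -20 - 4 v$)
$u = 12583$ ($u = \left(12598 + \left(- 5 \left(4 + 6\right) 3 + 79\right)\right) - -56 = \left(12598 + \left(\left(-5\right) 10 \cdot 3 + 79\right)\right) + \left(-20 + 76\right) = \left(12598 + \left(\left(-50\right) 3 + 79\right)\right) + 56 = \left(12598 + \left(-150 + 79\right)\right) + 56 = \left(12598 - 71\right) + 56 = 12527 + 56 = 12583$)
$\frac{1}{u} = \frac{1}{12583}$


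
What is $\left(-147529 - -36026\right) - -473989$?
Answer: $362486$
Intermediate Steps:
$\left(-147529 - -36026\right) - -473989 = \left(-147529 + 36026\right) + 473989 = -111503 + 473989 = 362486$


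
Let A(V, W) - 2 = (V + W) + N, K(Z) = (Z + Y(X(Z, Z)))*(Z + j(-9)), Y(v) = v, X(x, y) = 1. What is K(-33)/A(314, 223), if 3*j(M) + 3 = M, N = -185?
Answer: 592/177 ≈ 3.3446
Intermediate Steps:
j(M) = -1 + M/3
K(Z) = (1 + Z)*(-4 + Z) (K(Z) = (Z + 1)*(Z + (-1 + (1/3)*(-9))) = (1 + Z)*(Z + (-1 - 3)) = (1 + Z)*(Z - 4) = (1 + Z)*(-4 + Z))
A(V, W) = -183 + V + W (A(V, W) = 2 + ((V + W) - 185) = 2 + (-185 + V + W) = -183 + V + W)
K(-33)/A(314, 223) = (-4 + (-33)**2 - 3*(-33))/(-183 + 314 + 223) = (-4 + 1089 + 99)/354 = 1184*(1/354) = 592/177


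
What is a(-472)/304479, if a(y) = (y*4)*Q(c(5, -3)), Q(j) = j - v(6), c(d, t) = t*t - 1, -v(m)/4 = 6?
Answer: -60416/304479 ≈ -0.19842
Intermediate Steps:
v(m) = -24 (v(m) = -4*6 = -24)
c(d, t) = -1 + t² (c(d, t) = t² - 1 = -1 + t²)
Q(j) = 24 + j (Q(j) = j - 1*(-24) = j + 24 = 24 + j)
a(y) = 128*y (a(y) = (y*4)*(24 + (-1 + (-3)²)) = (4*y)*(24 + (-1 + 9)) = (4*y)*(24 + 8) = (4*y)*32 = 128*y)
a(-472)/304479 = (128*(-472))/304479 = -60416*1/304479 = -60416/304479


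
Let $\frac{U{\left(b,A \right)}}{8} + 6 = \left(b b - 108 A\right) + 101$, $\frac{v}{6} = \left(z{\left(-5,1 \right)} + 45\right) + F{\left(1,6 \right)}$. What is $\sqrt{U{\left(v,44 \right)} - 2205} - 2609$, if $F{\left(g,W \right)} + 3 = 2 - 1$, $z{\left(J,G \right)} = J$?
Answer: $-2609 + \sqrt{376411} \approx -1995.5$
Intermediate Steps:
$F{\left(g,W \right)} = -2$ ($F{\left(g,W \right)} = -3 + \left(2 - 1\right) = -3 + 1 = -2$)
$v = 228$ ($v = 6 \left(\left(-5 + 45\right) - 2\right) = 6 \left(40 - 2\right) = 6 \cdot 38 = 228$)
$U{\left(b,A \right)} = 760 - 864 A + 8 b^{2}$ ($U{\left(b,A \right)} = -48 + 8 \left(\left(b b - 108 A\right) + 101\right) = -48 + 8 \left(\left(b^{2} - 108 A\right) + 101\right) = -48 + 8 \left(101 + b^{2} - 108 A\right) = -48 + \left(808 - 864 A + 8 b^{2}\right) = 760 - 864 A + 8 b^{2}$)
$\sqrt{U{\left(v,44 \right)} - 2205} - 2609 = \sqrt{\left(760 - 38016 + 8 \cdot 228^{2}\right) - 2205} - 2609 = \sqrt{\left(760 - 38016 + 8 \cdot 51984\right) - 2205} - 2609 = \sqrt{\left(760 - 38016 + 415872\right) - 2205} - 2609 = \sqrt{378616 - 2205} - 2609 = \sqrt{376411} - 2609 = -2609 + \sqrt{376411}$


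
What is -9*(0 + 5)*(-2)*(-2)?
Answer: -180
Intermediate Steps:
-9*(0 + 5)*(-2)*(-2) = -45*(-2)*(-2) = -9*(-10)*(-2) = 90*(-2) = -180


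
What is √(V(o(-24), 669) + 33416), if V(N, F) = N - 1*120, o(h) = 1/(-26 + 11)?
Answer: √7491585/15 ≈ 182.47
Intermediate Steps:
o(h) = -1/15 (o(h) = 1/(-15) = -1/15)
V(N, F) = -120 + N (V(N, F) = N - 120 = -120 + N)
√(V(o(-24), 669) + 33416) = √((-120 - 1/15) + 33416) = √(-1801/15 + 33416) = √(499439/15) = √7491585/15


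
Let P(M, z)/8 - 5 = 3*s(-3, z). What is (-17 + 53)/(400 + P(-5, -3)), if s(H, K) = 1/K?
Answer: 1/12 ≈ 0.083333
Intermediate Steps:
P(M, z) = 40 + 24/z (P(M, z) = 40 + 8*(3/z) = 40 + 24/z)
(-17 + 53)/(400 + P(-5, -3)) = (-17 + 53)/(400 + (40 + 24/(-3))) = 36/(400 + (40 + 24*(-1/3))) = 36/(400 + (40 - 8)) = 36/(400 + 32) = 36/432 = 36*(1/432) = 1/12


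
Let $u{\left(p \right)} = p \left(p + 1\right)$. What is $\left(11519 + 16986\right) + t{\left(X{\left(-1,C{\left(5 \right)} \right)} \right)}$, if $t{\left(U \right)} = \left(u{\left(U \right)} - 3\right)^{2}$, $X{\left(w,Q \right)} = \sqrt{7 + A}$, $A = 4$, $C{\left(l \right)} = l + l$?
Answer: $28580 + 16 \sqrt{11} \approx 28633.0$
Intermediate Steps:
$u{\left(p \right)} = p \left(1 + p\right)$
$C{\left(l \right)} = 2 l$
$X{\left(w,Q \right)} = \sqrt{11}$ ($X{\left(w,Q \right)} = \sqrt{7 + 4} = \sqrt{11}$)
$t{\left(U \right)} = \left(-3 + U \left(1 + U\right)\right)^{2}$ ($t{\left(U \right)} = \left(U \left(1 + U\right) - 3\right)^{2} = \left(-3 + U \left(1 + U\right)\right)^{2}$)
$\left(11519 + 16986\right) + t{\left(X{\left(-1,C{\left(5 \right)} \right)} \right)} = \left(11519 + 16986\right) + \left(-3 + \sqrt{11} \left(1 + \sqrt{11}\right)\right)^{2} = 28505 + \left(-3 + \sqrt{11} \left(1 + \sqrt{11}\right)\right)^{2}$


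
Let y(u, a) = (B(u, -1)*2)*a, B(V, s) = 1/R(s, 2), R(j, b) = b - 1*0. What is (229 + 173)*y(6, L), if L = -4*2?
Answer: -3216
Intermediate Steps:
R(j, b) = b (R(j, b) = b + 0 = b)
L = -8
B(V, s) = ½ (B(V, s) = 1/2 = ½)
y(u, a) = a (y(u, a) = ((½)*2)*a = 1*a = a)
(229 + 173)*y(6, L) = (229 + 173)*(-8) = 402*(-8) = -3216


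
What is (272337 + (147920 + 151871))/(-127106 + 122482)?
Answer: -35758/289 ≈ -123.73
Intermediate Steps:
(272337 + (147920 + 151871))/(-127106 + 122482) = (272337 + 299791)/(-4624) = 572128*(-1/4624) = -35758/289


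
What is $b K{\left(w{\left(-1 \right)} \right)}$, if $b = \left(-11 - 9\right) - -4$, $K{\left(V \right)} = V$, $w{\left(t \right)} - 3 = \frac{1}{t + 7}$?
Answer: $- \frac{152}{3} \approx -50.667$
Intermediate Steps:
$w{\left(t \right)} = 3 + \frac{1}{7 + t}$ ($w{\left(t \right)} = 3 + \frac{1}{t + 7} = 3 + \frac{1}{7 + t}$)
$b = -16$ ($b = -20 + 4 = -16$)
$b K{\left(w{\left(-1 \right)} \right)} = - 16 \frac{22 + 3 \left(-1\right)}{7 - 1} = - 16 \frac{22 - 3}{6} = - 16 \cdot \frac{1}{6} \cdot 19 = \left(-16\right) \frac{19}{6} = - \frac{152}{3}$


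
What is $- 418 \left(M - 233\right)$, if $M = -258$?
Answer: $205238$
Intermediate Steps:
$- 418 \left(M - 233\right) = - 418 \left(-258 - 233\right) = \left(-418\right) \left(-491\right) = 205238$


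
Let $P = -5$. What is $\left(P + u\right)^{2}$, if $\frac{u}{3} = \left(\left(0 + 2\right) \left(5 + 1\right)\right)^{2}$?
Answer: $182329$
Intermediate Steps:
$u = 432$ ($u = 3 \left(\left(0 + 2\right) \left(5 + 1\right)\right)^{2} = 3 \left(2 \cdot 6\right)^{2} = 3 \cdot 12^{2} = 3 \cdot 144 = 432$)
$\left(P + u\right)^{2} = \left(-5 + 432\right)^{2} = 427^{2} = 182329$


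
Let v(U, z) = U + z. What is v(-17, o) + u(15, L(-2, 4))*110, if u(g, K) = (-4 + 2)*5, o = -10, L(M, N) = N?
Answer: -1127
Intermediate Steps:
u(g, K) = -10 (u(g, K) = -2*5 = -10)
v(-17, o) + u(15, L(-2, 4))*110 = (-17 - 10) - 10*110 = -27 - 1100 = -1127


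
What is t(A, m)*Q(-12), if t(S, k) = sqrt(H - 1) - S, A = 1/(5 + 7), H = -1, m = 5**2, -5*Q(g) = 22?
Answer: 11/30 - 22*I*sqrt(2)/5 ≈ 0.36667 - 6.2225*I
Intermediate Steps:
Q(g) = -22/5 (Q(g) = -1/5*22 = -22/5)
m = 25
A = 1/12 ≈ 0.083333
t(S, k) = -S + I*sqrt(2) (t(S, k) = sqrt(-1 - 1) - S = sqrt(-2) - S = I*sqrt(2) - S = -S + I*sqrt(2))
t(A, m)*Q(-12) = (-1*1/12 + I*sqrt(2))*(-22/5) = (-1/12 + I*sqrt(2))*(-22/5) = 11/30 - 22*I*sqrt(2)/5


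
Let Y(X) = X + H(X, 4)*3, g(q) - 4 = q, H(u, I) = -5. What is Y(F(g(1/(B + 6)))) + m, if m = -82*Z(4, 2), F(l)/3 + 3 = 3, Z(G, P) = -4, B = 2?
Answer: 313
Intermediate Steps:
g(q) = 4 + q
F(l) = 0 (F(l) = -9 + 3*3 = -9 + 9 = 0)
m = 328 (m = -82*(-4) = 328)
Y(X) = -15 + X (Y(X) = X - 5*3 = X - 15 = -15 + X)
Y(F(g(1/(B + 6)))) + m = (-15 + 0) + 328 = -15 + 328 = 313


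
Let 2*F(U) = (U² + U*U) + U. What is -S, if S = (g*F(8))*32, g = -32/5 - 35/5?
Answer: 145792/5 ≈ 29158.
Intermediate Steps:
g = -67/5 (g = -32*⅕ - 35*⅕ = -32/5 - 7 = -67/5 ≈ -13.400)
F(U) = U² + U/2 (F(U) = ((U² + U*U) + U)/2 = ((U² + U²) + U)/2 = (2*U² + U)/2 = (U + 2*U²)/2 = U² + U/2)
S = -145792/5 (S = -536*(½ + 8)/5*32 = -536*17/(5*2)*32 = -67/5*68*32 = -4556/5*32 = -145792/5 ≈ -29158.)
-S = -1*(-145792/5) = 145792/5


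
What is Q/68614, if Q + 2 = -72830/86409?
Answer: -9448/228033351 ≈ -4.1433e-5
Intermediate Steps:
Q = -245648/86409 (Q = -2 - 72830/86409 = -245648/86409 ≈ -2.8429)
Q/68614 = -245648/86409/68614 = -245648/86409*1/68614 = -9448/228033351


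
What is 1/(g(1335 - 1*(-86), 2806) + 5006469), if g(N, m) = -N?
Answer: 1/5005048 ≈ 1.9980e-7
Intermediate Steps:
1/(g(1335 - 1*(-86), 2806) + 5006469) = 1/(-(1335 - 1*(-86)) + 5006469) = 1/(-(1335 + 86) + 5006469) = 1/(-1*1421 + 5006469) = 1/(-1421 + 5006469) = 1/5005048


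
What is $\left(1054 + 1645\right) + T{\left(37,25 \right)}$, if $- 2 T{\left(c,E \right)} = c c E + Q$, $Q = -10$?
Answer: $- \frac{28817}{2} \approx -14409.0$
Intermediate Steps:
$T{\left(c,E \right)} = 5 - \frac{E c^{2}}{2}$ ($T{\left(c,E \right)} = - \frac{c c E - 10}{2} = - \frac{c^{2} E - 10}{2} = - \frac{E c^{2} - 10}{2} = - \frac{-10 + E c^{2}}{2} = 5 - \frac{E c^{2}}{2}$)
$\left(1054 + 1645\right) + T{\left(37,25 \right)} = \left(1054 + 1645\right) + \left(5 - \frac{25 \cdot 37^{2}}{2}\right) = 2699 + \left(5 - \frac{25}{2} \cdot 1369\right) = 2699 + \left(5 - \frac{34225}{2}\right) = 2699 - \frac{34215}{2} = - \frac{28817}{2}$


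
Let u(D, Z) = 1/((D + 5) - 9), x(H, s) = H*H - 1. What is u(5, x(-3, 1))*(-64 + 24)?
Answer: -40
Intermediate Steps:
x(H, s) = -1 + H² (x(H, s) = H² - 1 = -1 + H²)
u(D, Z) = 1/(-4 + D) (u(D, Z) = 1/((5 + D) - 9) = 1/(-4 + D))
u(5, x(-3, 1))*(-64 + 24) = (-64 + 24)/(-4 + 5) = -40/1 = 1*(-40) = -40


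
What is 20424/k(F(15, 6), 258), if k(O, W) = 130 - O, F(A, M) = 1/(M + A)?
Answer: 428904/2729 ≈ 157.17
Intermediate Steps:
F(A, M) = 1/(A + M)
20424/k(F(15, 6), 258) = 20424/(130 - 1/(15 + 6)) = 20424/(130 - 1/21) = 20424/(2729/21) = 20424*(21/2729) = 428904/2729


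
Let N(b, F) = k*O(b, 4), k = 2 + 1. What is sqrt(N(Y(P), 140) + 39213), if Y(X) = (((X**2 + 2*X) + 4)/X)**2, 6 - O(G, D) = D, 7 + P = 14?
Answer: sqrt(39219) ≈ 198.04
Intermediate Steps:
P = 7 (P = -7 + 14 = 7)
O(G, D) = 6 - D
k = 3
Y(X) = (4 + X**2 + 2*X)**2/X**2 (Y(X) = ((4 + X**2 + 2*X)/X)**2 = (4 + X**2 + 2*X)**2/X**2)
N(b, F) = 6 (N(b, F) = 3*(6 - 1*4) = 3*(6 - 4) = 3*2 = 6)
sqrt(N(Y(P), 140) + 39213) = sqrt(6 + 39213) = sqrt(39219)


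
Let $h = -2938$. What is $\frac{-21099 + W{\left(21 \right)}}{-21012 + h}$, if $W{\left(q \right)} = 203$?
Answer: $\frac{10448}{11975} \approx 0.87248$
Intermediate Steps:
$\frac{-21099 + W{\left(21 \right)}}{-21012 + h} = \frac{-21099 + 203}{-21012 - 2938} = - \frac{20896}{-23950} = \left(-20896\right) \left(- \frac{1}{23950}\right) = \frac{10448}{11975}$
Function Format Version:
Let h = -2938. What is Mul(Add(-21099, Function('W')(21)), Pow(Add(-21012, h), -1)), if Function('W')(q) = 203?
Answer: Rational(10448, 11975) ≈ 0.87248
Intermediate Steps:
Mul(Add(-21099, Function('W')(21)), Pow(Add(-21012, h), -1)) = Mul(Add(-21099, 203), Pow(Add(-21012, -2938), -1)) = Mul(-20896, Pow(-23950, -1)) = Mul(-20896, Rational(-1, 23950)) = Rational(10448, 11975)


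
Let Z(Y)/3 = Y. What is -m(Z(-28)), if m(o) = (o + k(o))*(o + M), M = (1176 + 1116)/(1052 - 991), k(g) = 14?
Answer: -198240/61 ≈ -3249.8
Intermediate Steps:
Z(Y) = 3*Y
M = 2292/61 ≈ 37.574
m(o) = (14 + o)*(2292/61 + o) (m(o) = (o + 14)*(o + 2292/61) = (14 + o)*(2292/61 + o))
-m(Z(-28)) = -(32088/61 + (3*(-28))**2 + 3146*(3*(-28))/61) = -(32088/61 + (-84)**2 + (3146/61)*(-84)) = -(32088/61 + 7056 - 264264/61) = -1*198240/61 = -198240/61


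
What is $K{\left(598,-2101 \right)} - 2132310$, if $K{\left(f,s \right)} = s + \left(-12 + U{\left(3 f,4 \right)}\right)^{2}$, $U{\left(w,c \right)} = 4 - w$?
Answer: $1112793$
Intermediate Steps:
$K{\left(f,s \right)} = s + \left(-8 - 3 f\right)^{2}$ ($K{\left(f,s \right)} = s + \left(-12 - \left(-4 + 3 f\right)\right)^{2} = s + \left(-8 - 3 f\right)^{2}$)
$K{\left(598,-2101 \right)} - 2132310 = \left(-2101 + \left(8 + 3 \cdot 598\right)^{2}\right) - 2132310 = \left(-2101 + \left(8 + 1794\right)^{2}\right) - 2132310 = \left(-2101 + 1802^{2}\right) - 2132310 = \left(-2101 + 3247204\right) - 2132310 = 3245103 - 2132310 = 1112793$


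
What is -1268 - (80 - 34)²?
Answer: -3384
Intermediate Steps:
-1268 - (80 - 34)² = -1268 - 1*46² = -1268 - 1*2116 = -1268 - 2116 = -3384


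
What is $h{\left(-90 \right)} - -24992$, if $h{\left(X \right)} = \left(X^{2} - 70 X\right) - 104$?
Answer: $39288$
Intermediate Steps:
$h{\left(X \right)} = -104 + X^{2} - 70 X$
$h{\left(-90 \right)} - -24992 = \left(-104 + \left(-90\right)^{2} - -6300\right) - -24992 = \left(-104 + 8100 + 6300\right) + 24992 = 14296 + 24992 = 39288$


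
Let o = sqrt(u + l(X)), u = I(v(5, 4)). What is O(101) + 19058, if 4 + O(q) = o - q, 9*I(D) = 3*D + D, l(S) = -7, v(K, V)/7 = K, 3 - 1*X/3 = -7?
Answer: 18953 + sqrt(77)/3 ≈ 18956.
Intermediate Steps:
X = 30 (X = 9 - 3*(-7) = 9 + 21 = 30)
v(K, V) = 7*K
I(D) = 4*D/9 (I(D) = (3*D + D)/9 = (4*D)/9 = 4*D/9)
u = 140/9 (u = 4*(7*5)/9 = (4/9)*35 = 140/9 ≈ 15.556)
o = sqrt(77)/3 (o = sqrt(140/9 - 7) = sqrt(77/9) = sqrt(77)/3 ≈ 2.9250)
O(q) = -4 - q + sqrt(77)/3 (O(q) = -4 + (sqrt(77)/3 - q) = -4 + (-q + sqrt(77)/3) = -4 - q + sqrt(77)/3)
O(101) + 19058 = (-4 - 1*101 + sqrt(77)/3) + 19058 = (-4 - 101 + sqrt(77)/3) + 19058 = (-105 + sqrt(77)/3) + 19058 = 18953 + sqrt(77)/3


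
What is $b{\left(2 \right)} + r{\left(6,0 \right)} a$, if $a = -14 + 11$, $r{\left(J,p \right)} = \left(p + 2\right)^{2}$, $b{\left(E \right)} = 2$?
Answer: $-10$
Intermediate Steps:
$r{\left(J,p \right)} = \left(2 + p\right)^{2}$
$a = -3$
$b{\left(2 \right)} + r{\left(6,0 \right)} a = 2 + \left(2 + 0\right)^{2} \left(-3\right) = 2 + 2^{2} \left(-3\right) = 2 + 4 \left(-3\right) = 2 - 12 = -10$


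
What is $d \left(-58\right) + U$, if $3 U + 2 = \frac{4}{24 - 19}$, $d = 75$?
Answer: $- \frac{21752}{5} \approx -4350.4$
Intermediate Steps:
$U = - \frac{2}{5}$ ($U = - \frac{2}{3} + \frac{4 \frac{1}{24 - 19}}{3} = - \frac{2}{3} + \frac{4 \cdot \frac{1}{5}}{3} = - \frac{2}{3} + \frac{1}{3} \cdot \frac{4}{5} = - \frac{2}{3} + \frac{4}{15} = - \frac{2}{5} \approx -0.4$)
$d \left(-58\right) + U = 75 \left(-58\right) - \frac{2}{5} = -4350 - \frac{2}{5} = - \frac{21752}{5}$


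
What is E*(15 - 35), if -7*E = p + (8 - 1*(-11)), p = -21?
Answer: -40/7 ≈ -5.7143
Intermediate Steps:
E = 2/7 (E = -(-21 + (8 - 1*(-11)))/7 = -(-21 + (8 + 11))/7 = -(-21 + 19)/7 = -1/7*(-2) = 2/7 ≈ 0.28571)
E*(15 - 35) = 2*(15 - 35)/7 = (2/7)*(-20) = -40/7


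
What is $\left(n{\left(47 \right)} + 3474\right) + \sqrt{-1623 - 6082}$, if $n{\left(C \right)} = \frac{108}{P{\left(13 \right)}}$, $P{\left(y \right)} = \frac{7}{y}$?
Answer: $\frac{25722}{7} + i \sqrt{7705} \approx 3674.6 + 87.778 i$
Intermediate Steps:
$n{\left(C \right)} = \frac{1404}{7}$ ($n{\left(C \right)} = \frac{108}{7 \cdot \frac{1}{13}} = \frac{108}{\frac{7}{13}} = 108 \cdot \frac{13}{7} = \frac{1404}{7}$)
$\left(n{\left(47 \right)} + 3474\right) + \sqrt{-1623 - 6082} = \left(\frac{1404}{7} + 3474\right) + \sqrt{-1623 - 6082} = \frac{25722}{7} + \sqrt{-7705} = \frac{25722}{7} + i \sqrt{7705}$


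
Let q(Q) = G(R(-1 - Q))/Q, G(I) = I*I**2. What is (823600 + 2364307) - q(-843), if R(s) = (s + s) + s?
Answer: 6268331059/281 ≈ 2.2307e+7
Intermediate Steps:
R(s) = 3*s (R(s) = 2*s + s = 3*s)
G(I) = I**3
q(Q) = (-3 - 3*Q)**3/Q (q(Q) = (3*(-1 - Q))**3/Q = (-3 - 3*Q)**3/Q)
(823600 + 2364307) - q(-843) = (823600 + 2364307) - (-27)*(1 - 843)**3/(-843) = 3187907 - (-27)*(-1)*(-842)**3/843 = 3187907 - (-27)*(-1)*(-596947688)/843 = 3187907 - 1*(-5372529192/281) = 3187907 + 5372529192/281 = 6268331059/281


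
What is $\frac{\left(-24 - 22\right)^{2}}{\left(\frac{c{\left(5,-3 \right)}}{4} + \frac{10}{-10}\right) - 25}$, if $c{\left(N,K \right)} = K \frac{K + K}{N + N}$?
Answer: $- \frac{42320}{511} \approx -82.818$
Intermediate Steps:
$c{\left(N,K \right)} = \frac{K^{2}}{N}$ ($c{\left(N,K \right)} = K \frac{2 K}{2 N} = K 2 K \frac{1}{2 N} = K \frac{K}{N} = \frac{K^{2}}{N}$)
$\frac{\left(-24 - 22\right)^{2}}{\left(\frac{c{\left(5,-3 \right)}}{4} + \frac{10}{-10}\right) - 25} = \frac{\left(-24 - 22\right)^{2}}{\left(\frac{\left(-3\right)^{2} \cdot \frac{1}{5}}{4} + \frac{10}{-10}\right) - 25} = \frac{\left(-46\right)^{2}}{\left(9 \cdot \frac{1}{5} \cdot \frac{1}{4} + 10 \left(- \frac{1}{10}\right)\right) - 25} = \frac{1}{\left(\frac{9}{5} \cdot \frac{1}{4} - 1\right) - 25} \cdot 2116 = \frac{1}{\left(\frac{9}{20} - 1\right) - 25} \cdot 2116 = \frac{1}{- \frac{11}{20} - 25} \cdot 2116 = \frac{1}{- \frac{511}{20}} \cdot 2116 = \left(- \frac{20}{511}\right) 2116 = - \frac{42320}{511}$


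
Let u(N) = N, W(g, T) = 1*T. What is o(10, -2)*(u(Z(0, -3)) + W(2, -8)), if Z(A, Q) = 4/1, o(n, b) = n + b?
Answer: -32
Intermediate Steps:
W(g, T) = T
o(n, b) = b + n
Z(A, Q) = 4 (Z(A, Q) = 4*1 = 4)
o(10, -2)*(u(Z(0, -3)) + W(2, -8)) = (-2 + 10)*(4 - 8) = 8*(-4) = -32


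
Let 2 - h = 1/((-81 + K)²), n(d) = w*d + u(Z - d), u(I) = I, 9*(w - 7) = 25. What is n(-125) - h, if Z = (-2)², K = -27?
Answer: -12774671/11664 ≈ -1095.2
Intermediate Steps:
w = 88/9 (w = 7 + (⅑)*25 = 7 + 25/9 = 88/9 ≈ 9.7778)
Z = 4
n(d) = 4 + 79*d/9 (n(d) = 88*d/9 + (4 - d) = 4 + 79*d/9)
h = 23327/11664 (h = 2 - 1/((-81 - 27)²) = 2 - 1/((-108)²) = 2 - 1/11664 = 23327/11664 ≈ 1.9999)
n(-125) - h = (4 + (79/9)*(-125)) - 1*23327/11664 = (4 - 9875/9) - 23327/11664 = -9839/9 - 23327/11664 = -12774671/11664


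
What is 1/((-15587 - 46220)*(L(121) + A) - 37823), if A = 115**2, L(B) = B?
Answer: -1/824914045 ≈ -1.2122e-9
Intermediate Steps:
A = 13225
1/((-15587 - 46220)*(L(121) + A) - 37823) = 1/((-15587 - 46220)*(121 + 13225) - 37823) = 1/(-61807*13346 - 37823) = 1/(-824876222 - 37823) = 1/(-824914045) = -1/824914045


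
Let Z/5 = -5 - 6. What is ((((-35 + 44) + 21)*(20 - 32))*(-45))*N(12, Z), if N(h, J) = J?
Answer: -891000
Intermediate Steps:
Z = -55 (Z = 5*(-5 - 6) = 5*(-11) = -55)
((((-35 + 44) + 21)*(20 - 32))*(-45))*N(12, Z) = ((((-35 + 44) + 21)*(20 - 32))*(-45))*(-55) = (((9 + 21)*(-12))*(-45))*(-55) = ((30*(-12))*(-45))*(-55) = -360*(-45)*(-55) = 16200*(-55) = -891000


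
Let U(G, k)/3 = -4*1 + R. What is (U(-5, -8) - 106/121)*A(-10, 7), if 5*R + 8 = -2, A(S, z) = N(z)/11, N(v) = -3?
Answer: 6852/1331 ≈ 5.1480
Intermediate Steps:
A(S, z) = -3/11
R = -2 (R = -8/5 + (1/5)*(-2) = -8/5 - 2/5 = -2)
U(G, k) = -18 (U(G, k) = 3*(-4*1 - 2) = 3*(-4 - 2) = 3*(-6) = -18)
(U(-5, -8) - 106/121)*A(-10, 7) = (-18 - 106/121)*(-3/11) = -2284/121*(-3/11) = 6852/1331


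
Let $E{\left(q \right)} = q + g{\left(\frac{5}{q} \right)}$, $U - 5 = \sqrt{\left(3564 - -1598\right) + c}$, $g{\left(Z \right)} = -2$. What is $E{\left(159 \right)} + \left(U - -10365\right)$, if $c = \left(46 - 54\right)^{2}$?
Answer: $10527 + \sqrt{5226} \approx 10599.0$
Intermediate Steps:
$c = 64$ ($c = \left(-8\right)^{2} = 64$)
$U = 5 + \sqrt{5226}$ ($U = 5 + \sqrt{\left(3564 - -1598\right) + 64} = 5 + \sqrt{\left(3564 + 1598\right) + 64} = 5 + \sqrt{5162 + 64} = 5 + \sqrt{5226} \approx 77.291$)
$E{\left(q \right)} = -2 + q$ ($E{\left(q \right)} = q - 2 = -2 + q$)
$E{\left(159 \right)} + \left(U - -10365\right) = \left(-2 + 159\right) + \left(\left(5 + \sqrt{5226}\right) - -10365\right) = 157 + \left(\left(5 + \sqrt{5226}\right) + 10365\right) = 157 + \left(10370 + \sqrt{5226}\right) = 10527 + \sqrt{5226}$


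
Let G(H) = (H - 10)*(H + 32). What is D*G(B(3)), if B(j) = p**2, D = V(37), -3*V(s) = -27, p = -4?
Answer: 2592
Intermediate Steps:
V(s) = 9 (V(s) = -1/3*(-27) = 9)
D = 9
B(j) = 16 (B(j) = (-4)**2 = 16)
G(H) = (-10 + H)*(32 + H)
D*G(B(3)) = 9*(-320 + 16**2 + 22*16) = 9*(-320 + 256 + 352) = 9*288 = 2592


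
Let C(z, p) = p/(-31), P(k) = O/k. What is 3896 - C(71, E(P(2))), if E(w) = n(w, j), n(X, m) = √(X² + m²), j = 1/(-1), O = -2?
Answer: 3896 + √2/31 ≈ 3896.0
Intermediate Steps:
j = -1
P(k) = -2/k
E(w) = √(1 + w²) (E(w) = √(w² + (-1)²) = √(w² + 1) = √(1 + w²))
C(z, p) = -p/31 (C(z, p) = p*(-1/31) = -p/31)
3896 - C(71, E(P(2))) = 3896 - (-1)*√(1 + (-2/2)²)/31 = 3896 - (-1)*√(1 + (-2*½)²)/31 = 3896 - (-1)*√(1 + (-1)²)/31 = 3896 - (-1)*√(1 + 1)/31 = 3896 - (-1)*√2/31 = 3896 + √2/31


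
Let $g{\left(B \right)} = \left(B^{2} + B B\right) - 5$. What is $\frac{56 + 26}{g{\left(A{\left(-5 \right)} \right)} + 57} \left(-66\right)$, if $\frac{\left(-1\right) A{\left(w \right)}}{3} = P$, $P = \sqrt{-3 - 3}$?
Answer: $\frac{1353}{14} \approx 96.643$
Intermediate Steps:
$P = i \sqrt{6}$ ($P = \sqrt{-6} = i \sqrt{6} \approx 2.4495 i$)
$A{\left(w \right)} = - 3 i \sqrt{6}$
$g{\left(B \right)} = -5 + 2 B^{2}$ ($g{\left(B \right)} = \left(B^{2} + B^{2}\right) - 5 = 2 B^{2} - 5 = -5 + 2 B^{2}$)
$\frac{56 + 26}{g{\left(A{\left(-5 \right)} \right)} + 57} \left(-66\right) = \frac{56 + 26}{\left(-5 + 2 \left(- 3 i \sqrt{6}\right)^{2}\right) + 57} \left(-66\right) = \frac{82}{\left(-5 + 2 \left(-54\right)\right) + 57} \left(-66\right) = \frac{82}{\left(-5 - 108\right) + 57} \left(-66\right) = \frac{82}{-113 + 57} \left(-66\right) = \frac{82}{-56} \left(-66\right) = 82 \left(- \frac{1}{56}\right) \left(-66\right) = \left(- \frac{41}{28}\right) \left(-66\right) = \frac{1353}{14}$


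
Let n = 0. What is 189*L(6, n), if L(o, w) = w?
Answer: 0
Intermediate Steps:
189*L(6, n) = 189*0 = 0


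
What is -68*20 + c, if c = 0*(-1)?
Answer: -1360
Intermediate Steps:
c = 0
-68*20 + c = -68*20 + 0 = -1360 + 0 = -1360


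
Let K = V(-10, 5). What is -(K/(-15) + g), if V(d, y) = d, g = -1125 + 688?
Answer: 1309/3 ≈ 436.33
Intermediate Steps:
g = -437
K = -10
-(K/(-15) + g) = -(-10/(-15) - 437) = -(-10*(-1/15) - 437) = -(⅔ - 437) = -1*(-1309/3) = 1309/3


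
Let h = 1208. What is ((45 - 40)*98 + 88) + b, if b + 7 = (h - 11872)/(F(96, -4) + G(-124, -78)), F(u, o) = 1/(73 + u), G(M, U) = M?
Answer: 13767521/20955 ≈ 657.00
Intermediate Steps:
b = 1655531/20955 (b = -7 + (1208 - 11872)/(1/(73 + 96) - 124) = -7 - 10664/(1/169 - 124) = -7 - 10664/(-20955/169) = -7 - 10664*(-169/20955) = -7 + 1802216/20955 = 1655531/20955 ≈ 79.004)
((45 - 40)*98 + 88) + b = ((45 - 40)*98 + 88) + 1655531/20955 = (5*98 + 88) + 1655531/20955 = (490 + 88) + 1655531/20955 = 578 + 1655531/20955 = 13767521/20955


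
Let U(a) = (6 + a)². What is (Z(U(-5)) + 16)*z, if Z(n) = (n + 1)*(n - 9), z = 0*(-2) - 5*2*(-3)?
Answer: 0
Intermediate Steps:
z = 30 (z = 0 - 10*(-3) = 0 + 30 = 30)
Z(n) = (1 + n)*(-9 + n)
(Z(U(-5)) + 16)*z = ((-9 + ((6 - 5)²)² - 8*(6 - 5)²) + 16)*30 = ((-9 + (1²)² - 8*1²) + 16)*30 = ((-9 + 1² - 8*1) + 16)*30 = ((-9 + 1 - 8) + 16)*30 = (-16 + 16)*30 = 0*30 = 0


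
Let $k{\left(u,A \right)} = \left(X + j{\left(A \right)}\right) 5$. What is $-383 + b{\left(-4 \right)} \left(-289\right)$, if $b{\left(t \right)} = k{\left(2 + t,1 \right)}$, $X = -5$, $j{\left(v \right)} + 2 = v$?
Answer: $8287$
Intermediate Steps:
$j{\left(v \right)} = -2 + v$
$k{\left(u,A \right)} = -35 + 5 A$ ($k{\left(u,A \right)} = \left(-5 + \left(-2 + A\right)\right) 5 = \left(-7 + A\right) 5 = -35 + 5 A$)
$b{\left(t \right)} = -30$ ($b{\left(t \right)} = -35 + 5 \cdot 1 = -35 + 5 = -30$)
$-383 + b{\left(-4 \right)} \left(-289\right) = -383 - -8670 = -383 + 8670 = 8287$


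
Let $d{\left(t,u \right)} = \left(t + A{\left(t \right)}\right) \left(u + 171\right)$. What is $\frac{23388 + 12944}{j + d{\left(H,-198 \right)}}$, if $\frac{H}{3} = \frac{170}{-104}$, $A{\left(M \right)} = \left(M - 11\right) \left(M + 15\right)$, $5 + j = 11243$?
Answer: $\frac{98241728}{42468297} \approx 2.3133$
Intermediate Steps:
$j = 11238$ ($j = -5 + 11243 = 11238$)
$A{\left(M \right)} = \left(-11 + M\right) \left(15 + M\right)$
$H = - \frac{255}{52}$ ($H = 3 \frac{170}{-104} = 3 \cdot 170 \left(- \frac{1}{104}\right) = 3 \left(- \frac{85}{52}\right) = - \frac{255}{52} \approx -4.9038$)
$d{\left(t,u \right)} = \left(171 + u\right) \left(-165 + t^{2} + 5 t\right)$ ($d{\left(t,u \right)} = \left(t + \left(-165 + t^{2} + 4 t\right)\right) \left(u + 171\right) = \left(-165 + t^{2} + 5 t\right) \left(171 + u\right) = \left(171 + u\right) \left(-165 + t^{2} + 5 t\right)$)
$\frac{23388 + 12944}{j + d{\left(H,-198 \right)}} = \frac{23388 + 12944}{11238 - \left(\frac{1634715}{52} - \frac{11119275}{2704} + 198 \left(-165 + \left(- \frac{255}{52}\right)^{2} + 4 \left(- \frac{255}{52}\right)\right)\right)} = \frac{36332}{11238 - \left(\frac{73885905}{2704} + 198 \left(-165 + \frac{65025}{2704} - \frac{255}{13}\right)\right)} = \frac{36332}{11238 - - \frac{12080745}{2704}} = \frac{36332}{11238 + \left(-28215 + \frac{11119275}{2704} - \frac{218025}{52} + \frac{25245}{26} + \frac{42983325}{1352}\right)} = \frac{36332}{11238 + \frac{12080745}{2704}} = \frac{36332}{\frac{42468297}{2704}} = 36332 \cdot \frac{2704}{42468297} = \frac{98241728}{42468297}$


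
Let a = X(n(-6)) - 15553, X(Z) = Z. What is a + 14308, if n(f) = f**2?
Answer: -1209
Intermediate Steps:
a = -15517 (a = (-6)**2 - 15553 = 36 - 15553 = -15517)
a + 14308 = -15517 + 14308 = -1209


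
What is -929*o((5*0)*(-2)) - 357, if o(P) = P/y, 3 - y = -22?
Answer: -357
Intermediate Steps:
y = 25 (y = 3 - 1*(-22) = 3 + 22 = 25)
o(P) = P/25
-929*o((5*0)*(-2)) - 357 = -929*(5*0)*(-2)/25 - 357 = -929*0*(-2)/25 - 357 = -929*0/25 - 357 = -929*0 - 357 = 0 - 357 = -357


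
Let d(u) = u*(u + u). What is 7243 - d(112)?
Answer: -17845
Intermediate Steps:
d(u) = 2*u² (d(u) = u*(2*u) = 2*u²)
7243 - d(112) = 7243 - 2*112² = 7243 - 2*12544 = 7243 - 1*25088 = 7243 - 25088 = -17845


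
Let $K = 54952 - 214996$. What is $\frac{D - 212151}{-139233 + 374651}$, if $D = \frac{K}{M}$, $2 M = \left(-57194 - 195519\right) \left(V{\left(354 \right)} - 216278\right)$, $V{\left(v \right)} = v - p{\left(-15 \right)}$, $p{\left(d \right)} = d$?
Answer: $- \frac{11575597371802755}{12845114951141906} \approx -0.90117$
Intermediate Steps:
$K = -160044$ ($K = 54952 - 214996 = -160044$)
$V{\left(v \right)} = 15 + v$ ($V{\left(v \right)} = v - -15 = v + 15 = 15 + v$)
$M = \frac{54563011117}{2}$ ($M = \frac{\left(-57194 - 195519\right) \left(\left(15 + 354\right) - 216278\right)}{2} = \frac{\left(-252713\right) \left(369 - 216278\right)}{2} = \frac{\left(-252713\right) \left(-215909\right)}{2} = \frac{1}{2} \cdot 54563011117 = \frac{54563011117}{2} \approx 2.7281 \cdot 10^{10}$)
$D = - \frac{320088}{54563011117}$ ($D = - \frac{160044}{\frac{54563011117}{2}} = \left(-160044\right) \frac{2}{54563011117} = - \frac{320088}{54563011117} \approx -5.8664 \cdot 10^{-6}$)
$\frac{D - 212151}{-139233 + 374651} = \frac{- \frac{320088}{54563011117} - 212151}{-139233 + 374651} = - \frac{11575597371802755}{54563011117 \cdot 235418} = \left(- \frac{11575597371802755}{54563011117}\right) \frac{1}{235418} = - \frac{11575597371802755}{12845114951141906}$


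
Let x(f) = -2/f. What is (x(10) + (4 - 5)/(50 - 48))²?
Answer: 49/100 ≈ 0.49000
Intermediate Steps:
(x(10) + (4 - 5)/(50 - 48))² = (-2/10 + (4 - 5)/(50 - 48))² = (-2*⅒ - 1/2)² = (-⅕ - 1*½)² = (-⅕ - ½)² = (-7/10)² = 49/100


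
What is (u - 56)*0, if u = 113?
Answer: 0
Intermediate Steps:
(u - 56)*0 = (113 - 56)*0 = 57*0 = 0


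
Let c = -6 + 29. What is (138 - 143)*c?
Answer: -115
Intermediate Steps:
c = 23
(138 - 143)*c = (138 - 143)*23 = -5*23 = -115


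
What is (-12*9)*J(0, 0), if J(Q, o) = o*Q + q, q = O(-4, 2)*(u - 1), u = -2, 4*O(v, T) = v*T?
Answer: -648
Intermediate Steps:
O(v, T) = T*v/4 (O(v, T) = (v*T)/4 = (T*v)/4 = T*v/4)
q = 6 (q = ((¼)*2*(-4))*(-2 - 1) = -2*(-3) = 6)
J(Q, o) = 6 + Q*o (J(Q, o) = o*Q + 6 = Q*o + 6 = 6 + Q*o)
(-12*9)*J(0, 0) = (-12*9)*(6 + 0*0) = -108*(6 + 0) = -108*6 = -648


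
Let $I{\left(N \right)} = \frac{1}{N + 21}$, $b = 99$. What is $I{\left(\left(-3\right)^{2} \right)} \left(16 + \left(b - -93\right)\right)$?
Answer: $\frac{104}{15} \approx 6.9333$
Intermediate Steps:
$I{\left(N \right)} = \frac{1}{21 + N}$
$I{\left(\left(-3\right)^{2} \right)} \left(16 + \left(b - -93\right)\right) = \frac{16 + \left(99 - -93\right)}{21 + \left(-3\right)^{2}} = \frac{16 + \left(99 + 93\right)}{21 + 9} = \frac{16 + 192}{30} = \frac{1}{30} \cdot 208 = \frac{104}{15}$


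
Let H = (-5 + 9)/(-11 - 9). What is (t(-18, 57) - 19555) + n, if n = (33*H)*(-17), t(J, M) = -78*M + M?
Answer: -119159/5 ≈ -23832.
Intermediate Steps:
H = -1/5 (H = 4/(-20) = 4*(-1/20) = -1/5 ≈ -0.20000)
t(J, M) = -77*M
n = 561/5 (n = (33*(-1/5))*(-17) = -33/5*(-17) = 561/5 ≈ 112.20)
(t(-18, 57) - 19555) + n = (-77*57 - 19555) + 561/5 = (-4389 - 19555) + 561/5 = -23944 + 561/5 = -119159/5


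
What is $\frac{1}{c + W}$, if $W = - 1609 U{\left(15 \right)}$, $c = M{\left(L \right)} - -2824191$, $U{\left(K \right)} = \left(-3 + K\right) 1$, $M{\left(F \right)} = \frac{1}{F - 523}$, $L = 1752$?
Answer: $\frac{1229}{3447201208} \approx 3.5652 \cdot 10^{-7}$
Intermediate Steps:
$M{\left(F \right)} = \frac{1}{-523 + F}$
$U{\left(K \right)} = -3 + K$
$c = \frac{3470930740}{1229}$ ($c = \frac{1}{-523 + 1752} - -2824191 = \frac{1}{1229} + 2824191 = \frac{3470930740}{1229} \approx 2.8242 \cdot 10^{6}$)
$W = -19308$ ($W = - 1609 \left(-3 + 15\right) = \left(-1609\right) 12 = -19308$)
$\frac{1}{c + W} = \frac{1}{\frac{3470930740}{1229} - 19308} = \frac{1}{\frac{3447201208}{1229}} = \frac{1229}{3447201208}$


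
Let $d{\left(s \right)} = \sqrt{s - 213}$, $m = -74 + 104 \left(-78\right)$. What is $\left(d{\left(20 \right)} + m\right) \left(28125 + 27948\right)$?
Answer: $-459013578 + 56073 i \sqrt{193} \approx -4.5901 \cdot 10^{8} + 7.7899 \cdot 10^{5} i$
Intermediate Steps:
$m = -8186$ ($m = -74 - 8112 = -8186$)
$d{\left(s \right)} = \sqrt{-213 + s}$
$\left(d{\left(20 \right)} + m\right) \left(28125 + 27948\right) = \left(\sqrt{-213 + 20} - 8186\right) \left(28125 + 27948\right) = \left(\sqrt{-193} - 8186\right) 56073 = \left(i \sqrt{193} - 8186\right) 56073 = \left(-8186 + i \sqrt{193}\right) 56073 = -459013578 + 56073 i \sqrt{193}$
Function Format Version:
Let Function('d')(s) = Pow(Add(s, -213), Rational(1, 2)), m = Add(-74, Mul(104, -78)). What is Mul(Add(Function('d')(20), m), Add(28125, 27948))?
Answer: Add(-459013578, Mul(56073, I, Pow(193, Rational(1, 2)))) ≈ Add(-4.5901e+8, Mul(7.7899e+5, I))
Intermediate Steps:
m = -8186 (m = Add(-74, -8112) = -8186)
Function('d')(s) = Pow(Add(-213, s), Rational(1, 2))
Mul(Add(Function('d')(20), m), Add(28125, 27948)) = Mul(Add(Pow(Add(-213, 20), Rational(1, 2)), -8186), Add(28125, 27948)) = Mul(Add(Pow(-193, Rational(1, 2)), -8186), 56073) = Mul(Add(Mul(I, Pow(193, Rational(1, 2))), -8186), 56073) = Mul(Add(-8186, Mul(I, Pow(193, Rational(1, 2)))), 56073) = Add(-459013578, Mul(56073, I, Pow(193, Rational(1, 2))))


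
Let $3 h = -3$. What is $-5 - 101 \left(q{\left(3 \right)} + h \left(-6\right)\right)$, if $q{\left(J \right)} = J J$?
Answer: $-1520$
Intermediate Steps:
$q{\left(J \right)} = J^{2}$
$h = -1$ ($h = \frac{1}{3} \left(-3\right) = -1$)
$-5 - 101 \left(q{\left(3 \right)} + h \left(-6\right)\right) = -5 - 101 \left(3^{2} - -6\right) = -5 - 101 \left(9 + 6\right) = -5 - 1515 = -1520$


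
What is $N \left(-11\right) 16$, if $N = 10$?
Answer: $-1760$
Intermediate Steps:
$N \left(-11\right) 16 = 10 \left(-11\right) 16 = \left(-110\right) 16 = -1760$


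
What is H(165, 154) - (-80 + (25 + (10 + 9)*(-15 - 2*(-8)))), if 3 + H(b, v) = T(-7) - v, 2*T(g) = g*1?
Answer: -249/2 ≈ -124.50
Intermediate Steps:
T(g) = g/2 (T(g) = (g*1)/2 = g/2)
H(b, v) = -13/2 - v (H(b, v) = -3 + ((½)*(-7) - v) = -3 + (-7/2 - v) = -13/2 - v)
H(165, 154) - (-80 + (25 + (10 + 9)*(-15 - 2*(-8)))) = (-13/2 - 1*154) - (-80 + (25 + (10 + 9)*(-15 - 2*(-8)))) = (-13/2 - 154) - (-80 + (25 + 19*(-15 + 16))) = -321/2 - (-80 + (25 + 19*1)) = -321/2 - (-80 + (25 + 19)) = -321/2 - (-80 + 44) = -321/2 - (-36) = -321/2 - 1*(-36) = -321/2 + 36 = -249/2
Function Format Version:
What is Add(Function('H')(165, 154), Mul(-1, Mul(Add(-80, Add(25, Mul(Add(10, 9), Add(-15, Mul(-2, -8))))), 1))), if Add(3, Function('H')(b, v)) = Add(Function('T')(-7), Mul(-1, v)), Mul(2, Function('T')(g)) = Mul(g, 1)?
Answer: Rational(-249, 2) ≈ -124.50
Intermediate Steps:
Function('T')(g) = Mul(Rational(1, 2), g) (Function('T')(g) = Mul(Rational(1, 2), Mul(g, 1)) = Mul(Rational(1, 2), g))
Function('H')(b, v) = Add(Rational(-13, 2), Mul(-1, v)) (Function('H')(b, v) = Add(-3, Add(Mul(Rational(1, 2), -7), Mul(-1, v))) = Add(-3, Add(Rational(-7, 2), Mul(-1, v))) = Add(Rational(-13, 2), Mul(-1, v)))
Add(Function('H')(165, 154), Mul(-1, Mul(Add(-80, Add(25, Mul(Add(10, 9), Add(-15, Mul(-2, -8))))), 1))) = Add(Add(Rational(-13, 2), Mul(-1, 154)), Mul(-1, Mul(Add(-80, Add(25, Mul(Add(10, 9), Add(-15, Mul(-2, -8))))), 1))) = Add(Add(Rational(-13, 2), -154), Mul(-1, Mul(Add(-80, Add(25, Mul(19, Add(-15, 16)))), 1))) = Add(Rational(-321, 2), Mul(-1, Mul(Add(-80, Add(25, Mul(19, 1))), 1))) = Add(Rational(-321, 2), Mul(-1, Mul(Add(-80, Add(25, 19)), 1))) = Add(Rational(-321, 2), Mul(-1, Mul(Add(-80, 44), 1))) = Add(Rational(-321, 2), Mul(-1, Mul(-36, 1))) = Add(Rational(-321, 2), Mul(-1, -36)) = Add(Rational(-321, 2), 36) = Rational(-249, 2)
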